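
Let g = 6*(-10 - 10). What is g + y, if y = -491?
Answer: -611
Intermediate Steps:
g = -120 (g = 6*(-20) = -120)
g + y = -120 - 491 = -611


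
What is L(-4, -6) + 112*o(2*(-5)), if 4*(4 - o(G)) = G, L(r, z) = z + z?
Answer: 716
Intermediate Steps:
L(r, z) = 2*z
o(G) = 4 - G/4
L(-4, -6) + 112*o(2*(-5)) = 2*(-6) + 112*(4 - (-5)/2) = -12 + 112*(4 - ¼*(-10)) = -12 + 112*(4 + 5/2) = -12 + 112*(13/2) = -12 + 728 = 716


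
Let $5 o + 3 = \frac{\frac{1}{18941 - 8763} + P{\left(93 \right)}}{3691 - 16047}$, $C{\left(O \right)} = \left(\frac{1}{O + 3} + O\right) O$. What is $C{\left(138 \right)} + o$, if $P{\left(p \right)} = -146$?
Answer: $\frac{562827192410261}{29553451480} \approx 19044.0$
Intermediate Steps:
$C{\left(O \right)} = O \left(O + \frac{1}{3 + O}\right)$ ($C{\left(O \right)} = \left(\frac{1}{3 + O} + O\right) O = \left(O + \frac{1}{3 + O}\right) O = O \left(O + \frac{1}{3 + O}\right)$)
$o = - \frac{375792117}{628796840}$ ($o = - \frac{3}{5} + \frac{\left(\frac{1}{18941 - 8763} - 146\right) \frac{1}{3691 - 16047}}{5} = - \frac{3}{5} + \frac{\left(\frac{1}{10178} - 146\right) \frac{1}{-12356}}{5} = - \frac{3}{5} + \frac{\left(\frac{1}{10178} - 146\right) \left(- \frac{1}{12356}\right)}{5} = - \frac{3}{5} + \frac{\left(- \frac{1485987}{10178}\right) \left(- \frac{1}{12356}\right)}{5} = - \frac{3}{5} + \frac{1}{5} \cdot \frac{1485987}{125759368} = - \frac{3}{5} + \frac{1485987}{628796840} = - \frac{375792117}{628796840} \approx -0.59764$)
$C{\left(138 \right)} + o = \frac{138 \left(1 + 138^{2} + 3 \cdot 138\right)}{3 + 138} - \frac{375792117}{628796840} = \frac{138 \left(1 + 19044 + 414\right)}{141} - \frac{375792117}{628796840} = 138 \cdot \frac{1}{141} \cdot 19459 - \frac{375792117}{628796840} = \frac{895114}{47} - \frac{375792117}{628796840} = \frac{562827192410261}{29553451480}$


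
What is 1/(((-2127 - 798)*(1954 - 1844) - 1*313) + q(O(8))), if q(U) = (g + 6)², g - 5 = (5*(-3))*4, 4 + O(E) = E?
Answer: -1/319662 ≈ -3.1283e-6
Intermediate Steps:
O(E) = -4 + E
g = -55 (g = 5 + (5*(-3))*4 = 5 - 15*4 = 5 - 60 = -55)
q(U) = 2401 (q(U) = (-55 + 6)² = (-49)² = 2401)
1/(((-2127 - 798)*(1954 - 1844) - 1*313) + q(O(8))) = 1/(((-2127 - 798)*(1954 - 1844) - 1*313) + 2401) = 1/((-2925*110 - 313) + 2401) = 1/((-321750 - 313) + 2401) = 1/(-322063 + 2401) = 1/(-319662) = -1/319662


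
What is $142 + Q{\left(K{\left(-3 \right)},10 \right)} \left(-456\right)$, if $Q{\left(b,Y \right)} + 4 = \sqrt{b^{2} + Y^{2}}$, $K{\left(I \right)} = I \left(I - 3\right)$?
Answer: $1966 - 912 \sqrt{106} \approx -7423.6$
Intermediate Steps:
$K{\left(I \right)} = I \left(-3 + I\right)$
$Q{\left(b,Y \right)} = -4 + \sqrt{Y^{2} + b^{2}}$ ($Q{\left(b,Y \right)} = -4 + \sqrt{b^{2} + Y^{2}} = -4 + \sqrt{Y^{2} + b^{2}}$)
$142 + Q{\left(K{\left(-3 \right)},10 \right)} \left(-456\right) = 142 + \left(-4 + \sqrt{10^{2} + \left(- 3 \left(-3 - 3\right)\right)^{2}}\right) \left(-456\right) = 142 + \left(-4 + \sqrt{100 + \left(\left(-3\right) \left(-6\right)\right)^{2}}\right) \left(-456\right) = 142 + \left(-4 + \sqrt{100 + 18^{2}}\right) \left(-456\right) = 142 + \left(-4 + \sqrt{100 + 324}\right) \left(-456\right) = 142 + \left(-4 + \sqrt{424}\right) \left(-456\right) = 142 + \left(-4 + 2 \sqrt{106}\right) \left(-456\right) = 142 + \left(1824 - 912 \sqrt{106}\right) = 1966 - 912 \sqrt{106}$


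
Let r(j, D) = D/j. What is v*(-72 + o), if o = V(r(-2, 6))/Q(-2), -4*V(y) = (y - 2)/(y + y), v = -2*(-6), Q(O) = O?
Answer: -3451/4 ≈ -862.75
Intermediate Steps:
v = 12
V(y) = -(-2 + y)/(8*y) (V(y) = -(y - 2)/(4*(y + y)) = -(-2 + y)/(4*(2*y)) = -(-2 + y)*1/(2*y)/4 = -(-2 + y)/(8*y))
o = 5/48 (o = ((2 - 6/(-2))/(8*((6/(-2)))))/(-2) = ((2 - 6*(-1)/2)/(8*((6*(-½)))))*(-½) = ((⅛)*(2 - 1*(-3))/(-3))*(-½) = ((⅛)*(-⅓)*(2 + 3))*(-½) = ((⅛)*(-⅓)*5)*(-½) = -5/24*(-½) = 5/48 ≈ 0.10417)
v*(-72 + o) = 12*(-72 + 5/48) = 12*(-3451/48) = -3451/4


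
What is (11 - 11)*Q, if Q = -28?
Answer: 0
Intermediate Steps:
(11 - 11)*Q = (11 - 11)*(-28) = 0*(-28) = 0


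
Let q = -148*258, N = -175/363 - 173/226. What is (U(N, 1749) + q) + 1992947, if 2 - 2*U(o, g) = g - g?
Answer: 1954764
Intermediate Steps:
N = -102349/82038 (N = -175*1/363 - 173*1/226 = -175/363 - 173/226 = -102349/82038 ≈ -1.2476)
q = -38184
U(o, g) = 1 (U(o, g) = 1 - (g - g)/2 = 1 - ½*0 = 1 + 0 = 1)
(U(N, 1749) + q) + 1992947 = (1 - 38184) + 1992947 = -38183 + 1992947 = 1954764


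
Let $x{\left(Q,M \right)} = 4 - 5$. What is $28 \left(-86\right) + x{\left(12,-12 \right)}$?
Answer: $-2409$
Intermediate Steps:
$x{\left(Q,M \right)} = -1$
$28 \left(-86\right) + x{\left(12,-12 \right)} = 28 \left(-86\right) - 1 = -2408 - 1 = -2409$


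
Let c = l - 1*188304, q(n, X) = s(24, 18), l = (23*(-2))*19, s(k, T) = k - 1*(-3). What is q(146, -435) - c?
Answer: 189205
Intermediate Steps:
s(k, T) = 3 + k (s(k, T) = k + 3 = 3 + k)
l = -874 (l = -46*19 = -874)
q(n, X) = 27 (q(n, X) = 3 + 24 = 27)
c = -189178 (c = -874 - 1*188304 = -874 - 188304 = -189178)
q(146, -435) - c = 27 - 1*(-189178) = 27 + 189178 = 189205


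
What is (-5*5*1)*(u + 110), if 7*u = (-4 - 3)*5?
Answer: -2625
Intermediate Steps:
u = -5 (u = ((-4 - 3)*5)/7 = (-7*5)/7 = (⅐)*(-35) = -5)
(-5*5*1)*(u + 110) = (-5*5*1)*(-5 + 110) = -25*1*105 = -25*105 = -2625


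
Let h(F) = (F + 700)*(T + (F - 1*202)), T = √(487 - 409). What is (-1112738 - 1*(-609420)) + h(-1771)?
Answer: 1609765 - 1071*√78 ≈ 1.6003e+6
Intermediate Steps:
T = √78 ≈ 8.8318
h(F) = (700 + F)*(-202 + F + √78) (h(F) = (F + 700)*(√78 + (F - 1*202)) = (700 + F)*(√78 + (F - 202)) = (700 + F)*(√78 + (-202 + F)) = (700 + F)*(-202 + F + √78))
(-1112738 - 1*(-609420)) + h(-1771) = (-1112738 - 1*(-609420)) + (-141400 + (-1771)² + 498*(-1771) + 700*√78 - 1771*√78) = (-1112738 + 609420) + (-141400 + 3136441 - 881958 + 700*√78 - 1771*√78) = -503318 + (2113083 - 1071*√78) = 1609765 - 1071*√78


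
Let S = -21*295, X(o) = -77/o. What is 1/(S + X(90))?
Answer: -90/557627 ≈ -0.00016140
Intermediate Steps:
S = -6195
1/(S + X(90)) = 1/(-6195 - 77/90) = 1/(-557627/90) = -90/557627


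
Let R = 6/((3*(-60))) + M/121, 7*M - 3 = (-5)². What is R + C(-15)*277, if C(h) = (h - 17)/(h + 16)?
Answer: -32176321/3630 ≈ -8864.0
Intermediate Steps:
M = 4 (M = 3/7 + (⅐)*(-5)² = 3/7 + (⅐)*25 = 3/7 + 25/7 = 4)
C(h) = (-17 + h)/(16 + h)
R = -1/3630 (R = 6/((3*(-60))) + 4/121 = 6/(-180) + 4*(1/121) = 6*(-1/180) + 4/121 = -1/30 + 4/121 = -1/3630 ≈ -0.00027548)
R + C(-15)*277 = -1/3630 + ((-17 - 15)/(16 - 15))*277 = -1/3630 + (-32/1)*277 = -1/3630 + (1*(-32))*277 = -1/3630 - 32*277 = -1/3630 - 8864 = -32176321/3630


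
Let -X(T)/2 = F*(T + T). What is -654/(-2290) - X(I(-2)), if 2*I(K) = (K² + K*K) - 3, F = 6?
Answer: 69027/1145 ≈ 60.286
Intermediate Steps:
I(K) = -3/2 + K² (I(K) = ((K² + K*K) - 3)/2 = ((K² + K²) - 3)/2 = (2*K² - 3)/2 = (-3 + 2*K²)/2 = -3/2 + K²)
X(T) = -24*T (X(T) = -12*(T + T) = -12*2*T = -24*T)
-654/(-2290) - X(I(-2)) = -654/(-2290) - (-24)*(-3/2 + (-2)²) = -654*(-1/2290) - (-24)*(-3/2 + 4) = 327/1145 - (-24)*5/2 = 327/1145 - 1*(-60) = 327/1145 + 60 = 69027/1145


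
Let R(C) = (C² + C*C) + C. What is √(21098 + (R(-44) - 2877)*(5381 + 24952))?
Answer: √28867781 ≈ 5372.9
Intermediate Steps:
R(C) = C + 2*C² (R(C) = (C² + C²) + C = 2*C² + C = C + 2*C²)
√(21098 + (R(-44) - 2877)*(5381 + 24952)) = √(21098 + (-44*(1 + 2*(-44)) - 2877)*(5381 + 24952)) = √(21098 + (-44*(1 - 88) - 2877)*30333) = √(21098 + (-44*(-87) - 2877)*30333) = √(21098 + (3828 - 2877)*30333) = √(21098 + 951*30333) = √(21098 + 28846683) = √28867781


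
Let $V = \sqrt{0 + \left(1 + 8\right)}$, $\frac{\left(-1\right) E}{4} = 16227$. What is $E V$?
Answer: $-194724$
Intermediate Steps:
$E = -64908$ ($E = \left(-4\right) 16227 = -64908$)
$V = 3$ ($V = \sqrt{0 + 9} = \sqrt{9} = 3$)
$E V = \left(-64908\right) 3 = -194724$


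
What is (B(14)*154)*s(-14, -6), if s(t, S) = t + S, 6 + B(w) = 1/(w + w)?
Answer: 18370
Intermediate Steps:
B(w) = -6 + 1/(2*w) (B(w) = -6 + 1/(w + w) = -6 + 1/(2*w))
s(t, S) = S + t
(B(14)*154)*s(-14, -6) = ((-6 + (½)/14)*154)*(-6 - 14) = ((-6 + (½)*(1/14))*154)*(-20) = ((-6 + 1/28)*154)*(-20) = -167/28*154*(-20) = -1837/2*(-20) = 18370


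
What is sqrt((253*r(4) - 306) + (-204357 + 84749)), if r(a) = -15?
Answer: I*sqrt(123709) ≈ 351.72*I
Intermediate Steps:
sqrt((253*r(4) - 306) + (-204357 + 84749)) = sqrt((253*(-15) - 306) + (-204357 + 84749)) = sqrt((-3795 - 306) - 119608) = sqrt(-4101 - 119608) = sqrt(-123709) = I*sqrt(123709)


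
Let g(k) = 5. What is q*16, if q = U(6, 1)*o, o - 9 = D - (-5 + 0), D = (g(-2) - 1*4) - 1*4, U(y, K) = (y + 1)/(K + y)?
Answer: 176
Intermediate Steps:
U(y, K) = (1 + y)/(K + y)
D = -3 (D = (5 - 1*4) - 1*4 = (5 - 4) - 4 = 1 - 4 = -3)
o = 11 (o = 9 + (-3 - (-5 + 0)) = 9 + (-3 - 1*(-5)) = 9 + (-3 + 5) = 9 + 2 = 11)
q = 11 (q = ((1 + 6)/(1 + 6))*11 = (7/7)*11 = ((1/7)*7)*11 = 1*11 = 11)
q*16 = 11*16 = 176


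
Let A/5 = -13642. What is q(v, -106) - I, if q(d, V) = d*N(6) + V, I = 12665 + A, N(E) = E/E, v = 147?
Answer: 55586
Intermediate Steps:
N(E) = 1
A = -68210 (A = 5*(-13642) = -68210)
I = -55545 (I = 12665 - 68210 = -55545)
q(d, V) = V + d (q(d, V) = d*1 + V = d + V = V + d)
q(v, -106) - I = (-106 + 147) - 1*(-55545) = 41 + 55545 = 55586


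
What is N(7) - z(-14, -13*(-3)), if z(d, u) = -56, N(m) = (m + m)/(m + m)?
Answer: 57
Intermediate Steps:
N(m) = 1 (N(m) = (2*m)/((2*m)) = (2*m)*(1/(2*m)) = 1)
N(7) - z(-14, -13*(-3)) = 1 - 1*(-56) = 1 + 56 = 57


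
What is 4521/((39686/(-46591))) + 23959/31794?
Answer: -1674017726365/315444171 ≈ -5306.9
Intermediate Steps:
4521/((39686/(-46591))) + 23959/31794 = 4521/((39686*(-1/46591))) + 23959*(1/31794) = 4521/(-39686/46591) + 23959/31794 = 4521*(-46591/39686) + 23959/31794 = -210637911/39686 + 23959/31794 = -1674017726365/315444171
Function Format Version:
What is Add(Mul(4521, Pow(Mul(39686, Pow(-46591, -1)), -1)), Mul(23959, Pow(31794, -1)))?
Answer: Rational(-1674017726365, 315444171) ≈ -5306.9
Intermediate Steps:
Add(Mul(4521, Pow(Mul(39686, Pow(-46591, -1)), -1)), Mul(23959, Pow(31794, -1))) = Add(Mul(4521, Pow(Mul(39686, Rational(-1, 46591)), -1)), Mul(23959, Rational(1, 31794))) = Add(Mul(4521, Pow(Rational(-39686, 46591), -1)), Rational(23959, 31794)) = Add(Mul(4521, Rational(-46591, 39686)), Rational(23959, 31794)) = Add(Rational(-210637911, 39686), Rational(23959, 31794)) = Rational(-1674017726365, 315444171)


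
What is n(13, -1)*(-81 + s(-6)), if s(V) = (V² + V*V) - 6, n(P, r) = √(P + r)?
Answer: -30*√3 ≈ -51.962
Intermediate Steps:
s(V) = -6 + 2*V² (s(V) = (V² + V²) - 6 = 2*V² - 6 = -6 + 2*V²)
n(13, -1)*(-81 + s(-6)) = √(13 - 1)*(-81 + (-6 + 2*(-6)²)) = √12*(-81 + (-6 + 2*36)) = (2*√3)*(-81 + (-6 + 72)) = (2*√3)*(-81 + 66) = (2*√3)*(-15) = -30*√3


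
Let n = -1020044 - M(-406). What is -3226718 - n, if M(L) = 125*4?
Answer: -2206174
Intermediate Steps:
M(L) = 500
n = -1020544 (n = -1020044 - 1*500 = -1020044 - 500 = -1020544)
-3226718 - n = -3226718 - 1*(-1020544) = -3226718 + 1020544 = -2206174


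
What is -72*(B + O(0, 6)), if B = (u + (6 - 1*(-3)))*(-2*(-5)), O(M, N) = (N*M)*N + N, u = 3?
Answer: -9072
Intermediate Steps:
O(M, N) = N + M*N**2 (O(M, N) = (M*N)*N + N = M*N**2 + N = N + M*N**2)
B = 120 (B = (3 + (6 - 1*(-3)))*(-2*(-5)) = (3 + (6 + 3))*10 = (3 + 9)*10 = 12*10 = 120)
-72*(B + O(0, 6)) = -72*(120 + 6*(1 + 0*6)) = -72*(120 + 6*(1 + 0)) = -72*(120 + 6*1) = -72*(120 + 6) = -72*126 = -9072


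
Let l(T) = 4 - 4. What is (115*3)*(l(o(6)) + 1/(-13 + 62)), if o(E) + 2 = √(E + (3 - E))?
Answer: 345/49 ≈ 7.0408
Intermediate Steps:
o(E) = -2 + √3 (o(E) = -2 + √(E + (3 - E)) = -2 + √3)
l(T) = 0
(115*3)*(l(o(6)) + 1/(-13 + 62)) = (115*3)*(0 + 1/(-13 + 62)) = 345*(0 + 1/49) = 345*(1/49) = 345/49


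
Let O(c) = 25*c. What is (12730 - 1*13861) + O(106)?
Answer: 1519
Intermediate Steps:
(12730 - 1*13861) + O(106) = (12730 - 1*13861) + 25*106 = (12730 - 13861) + 2650 = -1131 + 2650 = 1519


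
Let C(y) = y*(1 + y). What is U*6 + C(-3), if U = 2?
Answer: 18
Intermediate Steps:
U*6 + C(-3) = 2*6 - 3*(1 - 3) = 12 - 3*(-2) = 12 + 6 = 18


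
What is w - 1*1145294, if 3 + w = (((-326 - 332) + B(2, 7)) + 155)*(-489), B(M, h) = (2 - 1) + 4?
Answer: -901775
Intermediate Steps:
B(M, h) = 5 (B(M, h) = 1 + 4 = 5)
w = 243519 (w = -3 + (((-326 - 332) + 5) + 155)*(-489) = -3 + ((-658 + 5) + 155)*(-489) = -3 + (-653 + 155)*(-489) = -3 - 498*(-489) = -3 + 243522 = 243519)
w - 1*1145294 = 243519 - 1*1145294 = 243519 - 1145294 = -901775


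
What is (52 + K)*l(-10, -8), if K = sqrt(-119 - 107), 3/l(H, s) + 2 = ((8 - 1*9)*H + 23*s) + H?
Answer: -26/31 - I*sqrt(226)/62 ≈ -0.83871 - 0.24247*I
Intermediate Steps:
l(H, s) = 3/(-2 + 23*s) (l(H, s) = 3/(-2 + (((8 - 1*9)*H + 23*s) + H)) = 3/(-2 + (((8 - 9)*H + 23*s) + H)) = 3/(-2 + ((-H + 23*s) + H)) = 3/(-2 + 23*s))
K = I*sqrt(226) (K = sqrt(-226) = I*sqrt(226) ≈ 15.033*I)
(52 + K)*l(-10, -8) = (52 + I*sqrt(226))*(3/(-2 + 23*(-8))) = (52 + I*sqrt(226))*(3/(-2 - 184)) = (52 + I*sqrt(226))*(3/(-186)) = (52 + I*sqrt(226))*(3*(-1/186)) = (52 + I*sqrt(226))*(-1/62) = -26/31 - I*sqrt(226)/62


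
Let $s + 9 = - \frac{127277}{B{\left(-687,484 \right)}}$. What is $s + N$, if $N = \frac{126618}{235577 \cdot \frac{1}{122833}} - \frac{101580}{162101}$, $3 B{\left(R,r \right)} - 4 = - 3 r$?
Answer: $\frac{3664653101649135555}{55295163017096} \approx 66274.0$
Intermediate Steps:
$B{\left(R,r \right)} = \frac{4}{3} - r$ ($B{\left(R,r \right)} = \frac{4}{3} + \frac{\left(-3\right) r}{3} = \frac{4}{3} - r$)
$s = \frac{368799}{1448}$ ($s = -9 - \frac{127277}{\frac{4}{3} - 484} = -9 - \frac{127277}{- \frac{1448}{3}} = -9 - - \frac{381831}{1448} = -9 + \frac{381831}{1448} = \frac{368799}{1448} \approx 254.7$)
$N = \frac{2521111654464534}{38187267277}$ ($N = \frac{126618}{235577 \cdot \frac{1}{122833}} - \frac{101580}{162101} = \frac{126618}{\frac{235577}{122833}} - \frac{101580}{162101} = 126618 \cdot \frac{122833}{235577} - \frac{101580}{162101} = \frac{15552868794}{235577} - \frac{101580}{162101} = \frac{2521111654464534}{38187267277} \approx 66020.0$)
$s + N = \frac{368799}{1448} + \frac{2521111654464534}{38187267277} = \frac{3664653101649135555}{55295163017096}$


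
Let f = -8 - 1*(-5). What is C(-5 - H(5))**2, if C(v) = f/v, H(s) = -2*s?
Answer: 9/25 ≈ 0.36000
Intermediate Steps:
f = -3 (f = -8 + 5 = -3)
C(v) = -3/v
C(-5 - H(5))**2 = (-3/(-5 - (-2)*5))**2 = (-3/(-5 - 1*(-10)))**2 = (-3/(-5 + 10))**2 = (-3/5)**2 = 9/25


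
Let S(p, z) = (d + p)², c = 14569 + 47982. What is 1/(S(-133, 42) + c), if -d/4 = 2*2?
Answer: 1/84752 ≈ 1.1799e-5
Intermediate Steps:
d = -16 (d = -8*2 = -4*4 = -16)
c = 62551
S(p, z) = (-16 + p)²
1/(S(-133, 42) + c) = 1/((-16 - 133)² + 62551) = 1/((-149)² + 62551) = 1/(22201 + 62551) = 1/84752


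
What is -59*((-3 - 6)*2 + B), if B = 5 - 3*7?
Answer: 2006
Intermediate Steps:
B = -16 (B = 5 - 21 = -16)
-59*((-3 - 6)*2 + B) = -59*((-3 - 6)*2 - 16) = -59*(-9*2 - 16) = -59*(-18 - 16) = -59*(-34) = 2006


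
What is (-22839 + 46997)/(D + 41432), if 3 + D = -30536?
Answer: 24158/10893 ≈ 2.2178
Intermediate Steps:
D = -30539 (D = -3 - 30536 = -30539)
(-22839 + 46997)/(D + 41432) = (-22839 + 46997)/(-30539 + 41432) = 24158/10893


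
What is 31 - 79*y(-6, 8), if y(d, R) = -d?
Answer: -443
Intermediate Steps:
31 - 79*y(-6, 8) = 31 - (-79)*(-6) = 31 - 79*6 = 31 - 474 = -443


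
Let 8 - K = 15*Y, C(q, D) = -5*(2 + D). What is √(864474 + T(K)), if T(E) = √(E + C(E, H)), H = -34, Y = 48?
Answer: √(864474 + 2*I*√138) ≈ 929.77 + 0.01*I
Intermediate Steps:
C(q, D) = -10 - 5*D
K = -712 (K = 8 - 15*48 = 8 - 1*720 = 8 - 720 = -712)
T(E) = √(160 + E) (T(E) = √(E + (-10 - 5*(-34))) = √(E + (-10 + 170)) = √(E + 160) = √(160 + E))
√(864474 + T(K)) = √(864474 + √(160 - 712)) = √(864474 + √(-552)) = √(864474 + 2*I*√138)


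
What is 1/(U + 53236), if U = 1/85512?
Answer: 85512/4552316833 ≈ 1.8784e-5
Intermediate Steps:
U = 1/85512 ≈ 1.1694e-5
1/(U + 53236) = 1/(1/85512 + 53236) = 1/(4552316833/85512) = 85512/4552316833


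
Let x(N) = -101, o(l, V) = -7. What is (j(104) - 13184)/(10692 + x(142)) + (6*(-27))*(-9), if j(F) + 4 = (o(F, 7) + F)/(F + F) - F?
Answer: 3209104385/2202928 ≈ 1456.7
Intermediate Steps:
j(F) = -4 - F + (-7 + F)/(2*F) (j(F) = -4 + ((-7 + F)/(F + F) - F) = -4 + ((-7 + F)/((2*F)) - F) = -4 + ((-7 + F)*(1/(2*F)) - F) = -4 + ((-7 + F)/(2*F) - F) = -4 + (-F + (-7 + F)/(2*F)) = -4 - F + (-7 + F)/(2*F))
(j(104) - 13184)/(10692 + x(142)) + (6*(-27))*(-9) = ((-7/2 - 1*104 - 7/2/104) - 13184)/(10692 - 101) + (6*(-27))*(-9) = ((-7/2 - 104 - 7/2*1/104) - 13184)/10591 - 162*(-9) = ((-7/2 - 104 - 7/208) - 13184)*(1/10591) + 1458 = (-22367/208 - 13184)*(1/10591) + 1458 = -2764639/208*1/10591 + 1458 = -2764639/2202928 + 1458 = 3209104385/2202928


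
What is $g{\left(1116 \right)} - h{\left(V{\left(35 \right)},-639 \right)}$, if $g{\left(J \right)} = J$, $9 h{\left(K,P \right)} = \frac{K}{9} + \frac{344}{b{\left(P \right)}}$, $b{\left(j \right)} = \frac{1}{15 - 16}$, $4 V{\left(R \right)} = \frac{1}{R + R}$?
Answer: $\frac{26177759}{22680} \approx 1154.2$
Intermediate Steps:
$V{\left(R \right)} = \frac{1}{8 R}$ ($V{\left(R \right)} = \frac{1}{4 \left(R + R\right)} = \frac{1}{4 \cdot 2 R} = \frac{\frac{1}{2} \frac{1}{R}}{4} = \frac{1}{8 R}$)
$b{\left(j \right)} = -1$ ($b{\left(j \right)} = \frac{1}{-1} = -1$)
$h{\left(K,P \right)} = - \frac{344}{9} + \frac{K}{81}$ ($h{\left(K,P \right)} = \frac{\frac{K}{9} + \frac{344}{-1}}{9} = \frac{K \frac{1}{9} + 344 \left(-1\right)}{9} = \frac{\frac{K}{9} - 344}{9} = \frac{-344 + \frac{K}{9}}{9} = - \frac{344}{9} + \frac{K}{81}$)
$g{\left(1116 \right)} - h{\left(V{\left(35 \right)},-639 \right)} = 1116 - \left(- \frac{344}{9} + \frac{\frac{1}{8} \cdot \frac{1}{35}}{81}\right) = 1116 - \left(- \frac{344}{9} + \frac{1}{81} \cdot \frac{1}{280}\right) = 1116 - \left(- \frac{344}{9} + \frac{1}{22680}\right) = 1116 - - \frac{866879}{22680} = 1116 + \frac{866879}{22680} = \frac{26177759}{22680}$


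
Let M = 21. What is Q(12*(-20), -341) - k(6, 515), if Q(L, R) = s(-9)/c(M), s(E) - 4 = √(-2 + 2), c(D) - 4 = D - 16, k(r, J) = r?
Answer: -50/9 ≈ -5.5556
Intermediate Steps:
c(D) = -12 + D (c(D) = 4 + (D - 16) = 4 + (-16 + D) = -12 + D)
s(E) = 4 (s(E) = 4 + √(-2 + 2) = 4 + √0 = 4 + 0 = 4)
Q(L, R) = 4/9 (Q(L, R) = 4/(-12 + 21) = 4/9)
Q(12*(-20), -341) - k(6, 515) = 4/9 - 1*6 = 4/9 - 6 = -50/9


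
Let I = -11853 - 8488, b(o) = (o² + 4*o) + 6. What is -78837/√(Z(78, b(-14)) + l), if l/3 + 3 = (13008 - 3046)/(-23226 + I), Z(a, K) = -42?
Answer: 26279*I*√98104301301/750601 ≈ 10966.0*I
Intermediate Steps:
b(o) = 6 + o² + 4*o
I = -20341
l = -421989/43567 (l = -9 + 3*((13008 - 3046)/(-23226 - 20341)) = -9 + 3*(9962/(-43567)) = -9 + 3*(9962*(-1/43567)) = -9 + 3*(-9962/43567) = -9 - 29886/43567 = -421989/43567 ≈ -9.6860)
-78837/√(Z(78, b(-14)) + l) = -78837/√(-42 - 421989/43567) = -78837*(-I*√98104301301/2251803) = -(-26279)*I*√98104301301/750601 = 26279*I*√98104301301/750601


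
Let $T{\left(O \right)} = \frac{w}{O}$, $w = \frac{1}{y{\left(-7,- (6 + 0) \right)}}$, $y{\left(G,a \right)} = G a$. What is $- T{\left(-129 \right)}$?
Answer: $\frac{1}{5418} \approx 0.00018457$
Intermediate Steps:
$w = \frac{1}{42}$ ($w = \frac{1}{\left(-7\right) \left(- (6 + 0)\right)} = \frac{1}{\left(-7\right) \left(\left(-1\right) 6\right)} = \frac{1}{\left(-7\right) \left(-6\right)} = \frac{1}{42} \approx 0.02381$)
$T{\left(O \right)} = \frac{1}{42 O}$
$- T{\left(-129 \right)} = - \frac{1}{42 \left(-129\right)} = - \frac{-1}{42 \cdot 129} = \left(-1\right) \left(- \frac{1}{5418}\right) = \frac{1}{5418}$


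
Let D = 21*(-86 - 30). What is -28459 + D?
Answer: -30895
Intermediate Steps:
D = -2436 (D = 21*(-116) = -2436)
-28459 + D = -28459 - 2436 = -30895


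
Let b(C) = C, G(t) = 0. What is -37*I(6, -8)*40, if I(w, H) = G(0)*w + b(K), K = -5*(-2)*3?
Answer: -44400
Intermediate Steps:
K = 30 (K = 10*3 = 30)
I(w, H) = 30 (I(w, H) = 0*w + 30 = 0 + 30 = 30)
-37*I(6, -8)*40 = -37*30*40 = -1110*40 = -44400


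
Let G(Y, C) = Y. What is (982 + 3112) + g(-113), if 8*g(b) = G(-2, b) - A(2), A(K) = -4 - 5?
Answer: 32759/8 ≈ 4094.9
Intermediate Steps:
A(K) = -9
g(b) = 7/8 (g(b) = (-2 - 1*(-9))/8 = (-2 + 9)/8 = (1/8)*7 = 7/8)
(982 + 3112) + g(-113) = (982 + 3112) + 7/8 = 4094 + 7/8 = 32759/8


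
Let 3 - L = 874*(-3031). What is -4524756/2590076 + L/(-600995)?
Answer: -2395179573398/389155681405 ≈ -6.1548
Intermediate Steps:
L = 2649097 (L = 3 - 874*(-3031) = 3 - 1*(-2649094) = 3 + 2649094 = 2649097)
-4524756/2590076 + L/(-600995) = -4524756/2590076 + 2649097/(-600995) = -4524756*1/2590076 + 2649097*(-1/600995) = -1131189/647519 - 2649097/600995 = -2395179573398/389155681405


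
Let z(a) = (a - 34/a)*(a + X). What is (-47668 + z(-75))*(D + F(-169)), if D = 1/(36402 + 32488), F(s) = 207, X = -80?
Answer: -7724752872469/1033350 ≈ -7.4754e+6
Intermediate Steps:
z(a) = (-80 + a)*(a - 34/a) (z(a) = (a - 34/a)*(a - 80) = (a - 34/a)*(-80 + a) = (-80 + a)*(a - 34/a))
D = 1/68890 ≈ 1.4516e-5
(-47668 + z(-75))*(D + F(-169)) = (-47668 + (-34 + (-75)**2 - 80*(-75) + 2720/(-75)))*(1/68890 + 207) = (-47668 + (-34 + 5625 + 6000 + 2720*(-1/75)))*(14260231/68890) = (-47668 + (-34 + 5625 + 6000 - 544/15))*(14260231/68890) = (-47668 + 173321/15)*(14260231/68890) = -541699/15*14260231/68890 = -7724752872469/1033350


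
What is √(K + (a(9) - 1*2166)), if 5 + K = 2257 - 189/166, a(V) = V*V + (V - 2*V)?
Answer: √4322474/166 ≈ 12.524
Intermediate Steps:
a(V) = V² - V
K = 373643/166 (K = -5 + (2257 - 189/166) = -5 + 374473/166 = 373643/166 ≈ 2250.9)
√(K + (a(9) - 1*2166)) = √(373643/166 + (9*(-1 + 9) - 1*2166)) = √(373643/166 + (9*8 - 2166)) = √(373643/166 + (72 - 2166)) = √(373643/166 - 2094) = √(26039/166) = √4322474/166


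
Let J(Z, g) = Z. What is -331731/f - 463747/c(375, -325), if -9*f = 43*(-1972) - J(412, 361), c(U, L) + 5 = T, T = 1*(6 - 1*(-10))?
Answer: -39547795745/937288 ≈ -42194.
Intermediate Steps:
T = 16 (T = 1*(6 + 10) = 1*16 = 16)
c(U, L) = 11 (c(U, L) = -5 + 16 = 11)
f = 85208/9 (f = -(43*(-1972) - 1*412)/9 = -(-84796 - 412)/9 = -⅑*(-85208) = 85208/9 ≈ 9467.6)
-331731/f - 463747/c(375, -325) = -331731/85208/9 - 463747/11 = -331731*9/85208 - 463747*1/11 = -2985579/85208 - 463747/11 = -39547795745/937288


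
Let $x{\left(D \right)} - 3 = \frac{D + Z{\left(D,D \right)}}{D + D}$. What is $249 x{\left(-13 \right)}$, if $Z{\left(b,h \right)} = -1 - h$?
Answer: $\frac{19671}{26} \approx 756.58$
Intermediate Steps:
$x{\left(D \right)} = 3 - \frac{1}{2 D}$ ($x{\left(D \right)} = 3 + \frac{D - \left(1 + D\right)}{D + D} = 3 - \frac{1}{2 D}$)
$249 x{\left(-13 \right)} = 249 \left(3 - \frac{1}{2 \left(-13\right)}\right) = 249 \left(3 - - \frac{1}{26}\right) = 249 \left(3 + \frac{1}{26}\right) = 249 \cdot \frac{79}{26} = \frac{19671}{26}$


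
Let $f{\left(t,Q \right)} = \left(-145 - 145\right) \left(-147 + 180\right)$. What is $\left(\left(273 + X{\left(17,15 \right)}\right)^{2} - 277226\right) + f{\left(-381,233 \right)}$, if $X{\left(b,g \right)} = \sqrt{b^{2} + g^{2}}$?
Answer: $-211753 + 546 \sqrt{514} \approx -1.9937 \cdot 10^{5}$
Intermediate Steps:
$f{\left(t,Q \right)} = -9570$ ($f{\left(t,Q \right)} = \left(-290\right) 33 = -9570$)
$\left(\left(273 + X{\left(17,15 \right)}\right)^{2} - 277226\right) + f{\left(-381,233 \right)} = \left(\left(273 + \sqrt{17^{2} + 15^{2}}\right)^{2} - 277226\right) - 9570 = \left(\left(273 + \sqrt{289 + 225}\right)^{2} - 277226\right) - 9570 = \left(\left(273 + \sqrt{514}\right)^{2} - 277226\right) - 9570 = \left(-277226 + \left(273 + \sqrt{514}\right)^{2}\right) - 9570 = -286796 + \left(273 + \sqrt{514}\right)^{2}$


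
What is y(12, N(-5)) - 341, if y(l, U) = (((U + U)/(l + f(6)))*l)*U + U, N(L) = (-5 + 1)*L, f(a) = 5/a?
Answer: 32883/77 ≈ 427.05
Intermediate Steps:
N(L) = -4*L
y(l, U) = U + 2*l*U**2/(5/6 + l) (y(l, U) = (((U + U)/(l + 5/6))*l)*U + U = (((2*U)/(l + 5*(1/6)))*l)*U + U = (((2*U)/(l + 5/6))*l)*U + U = (((2*U)/(5/6 + l))*l)*U + U = ((2*U/(5/6 + l))*l)*U + U = (2*U*l/(5/6 + l))*U + U = 2*l*U**2/(5/6 + l) + U = U + 2*l*U**2/(5/6 + l))
y(12, N(-5)) - 341 = (-4*(-5))*(5 + 6*12 + 12*(-4*(-5))*12)/(5 + 6*12) - 341 = 20*(5 + 72 + 12*20*12)/(5 + 72) - 341 = 20*(5 + 72 + 2880)/77 - 341 = 20*(1/77)*2957 - 341 = 59140/77 - 341 = 32883/77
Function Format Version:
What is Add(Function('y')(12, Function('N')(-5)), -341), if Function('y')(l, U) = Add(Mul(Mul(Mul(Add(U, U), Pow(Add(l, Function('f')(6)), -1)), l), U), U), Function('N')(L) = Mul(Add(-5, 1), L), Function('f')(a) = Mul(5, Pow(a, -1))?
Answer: Rational(32883, 77) ≈ 427.05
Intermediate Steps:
Function('N')(L) = Mul(-4, L)
Function('y')(l, U) = Add(U, Mul(2, l, Pow(U, 2), Pow(Add(Rational(5, 6), l), -1))) (Function('y')(l, U) = Add(Mul(Mul(Mul(Add(U, U), Pow(Add(l, Mul(5, Pow(6, -1))), -1)), l), U), U) = Add(Mul(Mul(Mul(Mul(2, U), Pow(Add(l, Mul(5, Rational(1, 6))), -1)), l), U), U) = Add(Mul(Mul(Mul(Mul(2, U), Pow(Add(l, Rational(5, 6)), -1)), l), U), U) = Add(Mul(Mul(Mul(Mul(2, U), Pow(Add(Rational(5, 6), l), -1)), l), U), U) = Add(Mul(Mul(Mul(2, U, Pow(Add(Rational(5, 6), l), -1)), l), U), U) = Add(Mul(Mul(2, U, l, Pow(Add(Rational(5, 6), l), -1)), U), U) = Add(Mul(2, l, Pow(U, 2), Pow(Add(Rational(5, 6), l), -1)), U) = Add(U, Mul(2, l, Pow(U, 2), Pow(Add(Rational(5, 6), l), -1))))
Add(Function('y')(12, Function('N')(-5)), -341) = Add(Mul(Mul(-4, -5), Pow(Add(5, Mul(6, 12)), -1), Add(5, Mul(6, 12), Mul(12, Mul(-4, -5), 12))), -341) = Add(Mul(20, Pow(Add(5, 72), -1), Add(5, 72, Mul(12, 20, 12))), -341) = Add(Mul(20, Pow(77, -1), Add(5, 72, 2880)), -341) = Add(Mul(20, Rational(1, 77), 2957), -341) = Add(Rational(59140, 77), -341) = Rational(32883, 77)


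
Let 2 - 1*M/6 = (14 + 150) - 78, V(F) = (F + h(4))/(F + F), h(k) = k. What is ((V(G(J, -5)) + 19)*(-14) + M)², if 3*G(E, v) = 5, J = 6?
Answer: 15752961/25 ≈ 6.3012e+5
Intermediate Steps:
G(E, v) = 5/3 (G(E, v) = (⅓)*5 = 5/3)
V(F) = (4 + F)/(2*F) (V(F) = (F + 4)/(F + F) = (4 + F)/((2*F)) = (4 + F)*(1/(2*F)) = (4 + F)/(2*F))
M = -504 (M = 12 - 6*((14 + 150) - 78) = 12 - 6*(164 - 78) = 12 - 6*86 = 12 - 516 = -504)
((V(G(J, -5)) + 19)*(-14) + M)² = (((4 + 5/3)/(2*(5/3)) + 19)*(-14) - 504)² = (((½)*(⅗)*(17/3) + 19)*(-14) - 504)² = ((17/10 + 19)*(-14) - 504)² = ((207/10)*(-14) - 504)² = (-1449/5 - 504)² = (-3969/5)² = 15752961/25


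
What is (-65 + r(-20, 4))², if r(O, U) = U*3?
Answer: 2809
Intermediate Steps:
r(O, U) = 3*U
(-65 + r(-20, 4))² = (-65 + 3*4)² = (-65 + 12)² = (-53)² = 2809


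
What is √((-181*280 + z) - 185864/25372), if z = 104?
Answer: I*√2035151765662/6343 ≈ 224.91*I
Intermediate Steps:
√((-181*280 + z) - 185864/25372) = √((-181*280 + 104) - 185864/25372) = √((-50680 + 104) - 185864*1/25372) = √(-50576 - 46466/6343) = √(-320850034/6343) = I*√2035151765662/6343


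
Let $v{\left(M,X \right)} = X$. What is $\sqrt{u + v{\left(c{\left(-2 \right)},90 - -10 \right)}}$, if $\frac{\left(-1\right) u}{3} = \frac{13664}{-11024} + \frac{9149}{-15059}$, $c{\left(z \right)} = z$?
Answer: $\frac{\sqrt{8299438829539}}{280423} \approx 10.273$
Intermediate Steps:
$u = \frac{57492141}{10375651}$ ($u = - 3 \left(\frac{13664}{-11024} + \frac{9149}{-15059}\right) = - 3 \left(13664 \left(- \frac{1}{11024}\right) + 9149 \left(- \frac{1}{15059}\right)\right) = - 3 \left(- \frac{854}{689} - \frac{9149}{15059}\right) = \left(-3\right) \left(- \frac{19164047}{10375651}\right) = \frac{57492141}{10375651} \approx 5.5411$)
$\sqrt{u + v{\left(c{\left(-2 \right)},90 - -10 \right)}} = \sqrt{\frac{57492141}{10375651} + \left(90 - -10\right)} = \sqrt{\frac{57492141}{10375651} + \left(90 + 10\right)} = \sqrt{\frac{57492141}{10375651} + 100} = \sqrt{\frac{1095057241}{10375651}} = \frac{\sqrt{8299438829539}}{280423}$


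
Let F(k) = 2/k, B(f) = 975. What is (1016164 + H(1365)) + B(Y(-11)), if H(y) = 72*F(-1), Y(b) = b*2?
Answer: 1016995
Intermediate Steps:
Y(b) = 2*b
H(y) = -144 (H(y) = 72*(2/(-1)) = 72*(2*(-1)) = 72*(-2) = -144)
(1016164 + H(1365)) + B(Y(-11)) = (1016164 - 144) + 975 = 1016020 + 975 = 1016995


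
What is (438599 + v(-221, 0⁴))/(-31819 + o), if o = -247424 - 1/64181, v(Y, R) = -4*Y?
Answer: -28206458423/17922094984 ≈ -1.5738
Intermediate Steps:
o = -15879919745/64181 (o = -247424 - 1*1/64181 = -247424 - 1/64181 = -15879919745/64181 ≈ -2.4742e+5)
(438599 + v(-221, 0⁴))/(-31819 + o) = (438599 - 4*(-221))/(-31819 - 15879919745/64181) = (438599 + 884)/(-17922094984/64181) = 439483*(-64181/17922094984) = -28206458423/17922094984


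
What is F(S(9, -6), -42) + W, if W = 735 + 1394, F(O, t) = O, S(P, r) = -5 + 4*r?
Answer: 2100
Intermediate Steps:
W = 2129
F(S(9, -6), -42) + W = (-5 + 4*(-6)) + 2129 = (-5 - 24) + 2129 = -29 + 2129 = 2100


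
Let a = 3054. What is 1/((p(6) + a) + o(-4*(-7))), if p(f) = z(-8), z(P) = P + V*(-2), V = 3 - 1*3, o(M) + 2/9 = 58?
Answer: 9/27934 ≈ 0.00032219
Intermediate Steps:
o(M) = 520/9 (o(M) = -2/9 + 58 = 520/9)
V = 0 (V = 3 - 3 = 0)
z(P) = P (z(P) = P + 0*(-2) = P + 0 = P)
p(f) = -8
1/((p(6) + a) + o(-4*(-7))) = 1/((-8 + 3054) + 520/9) = 1/(3046 + 520/9) = 1/(27934/9) = 9/27934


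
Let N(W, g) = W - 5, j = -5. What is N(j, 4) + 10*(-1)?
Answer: -20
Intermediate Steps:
N(W, g) = -5 + W
N(j, 4) + 10*(-1) = (-5 - 5) + 10*(-1) = -10 - 10 = -20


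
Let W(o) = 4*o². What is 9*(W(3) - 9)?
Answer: 243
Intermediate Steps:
9*(W(3) - 9) = 9*(4*3² - 9) = 9*(4*9 - 9) = 9*(36 - 9) = 9*27 = 243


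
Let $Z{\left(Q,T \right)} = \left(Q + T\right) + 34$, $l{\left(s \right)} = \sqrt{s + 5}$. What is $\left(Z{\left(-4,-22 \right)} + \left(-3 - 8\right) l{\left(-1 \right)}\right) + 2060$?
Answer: $2046$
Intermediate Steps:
$l{\left(s \right)} = \sqrt{5 + s}$
$Z{\left(Q,T \right)} = 34 + Q + T$
$\left(Z{\left(-4,-22 \right)} + \left(-3 - 8\right) l{\left(-1 \right)}\right) + 2060 = \left(\left(34 - 4 - 22\right) + \left(-3 - 8\right) \sqrt{5 - 1}\right) + 2060 = \left(8 - 11 \sqrt{4}\right) + 2060 = \left(8 - 22\right) + 2060 = -14 + 2060 = 2046$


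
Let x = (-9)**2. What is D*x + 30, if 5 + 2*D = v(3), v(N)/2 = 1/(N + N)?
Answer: -159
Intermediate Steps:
v(N) = 1/N (v(N) = 2/(N + N) = 2/((2*N)) = 2*(1/(2*N)) = 1/N)
D = -7/3 (D = -5/2 + (1/2)/3 = -5/2 + (1/2)*(1/3) = -5/2 + 1/6 = -7/3 ≈ -2.3333)
x = 81
D*x + 30 = -7/3*81 + 30 = -189 + 30 = -159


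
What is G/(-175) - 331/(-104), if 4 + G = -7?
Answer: 59069/18200 ≈ 3.2455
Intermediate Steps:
G = -11 (G = -4 - 7 = -11)
G/(-175) - 331/(-104) = -11/(-175) - 331/(-104) = -11*(-1/175) - 331*(-1/104) = 11/175 + 331/104 = 59069/18200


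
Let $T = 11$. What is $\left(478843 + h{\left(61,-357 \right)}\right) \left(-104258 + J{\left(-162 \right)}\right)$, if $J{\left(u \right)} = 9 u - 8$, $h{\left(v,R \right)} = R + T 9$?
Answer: $-50597920540$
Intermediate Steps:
$h{\left(v,R \right)} = 99 + R$ ($h{\left(v,R \right)} = R + 11 \cdot 9 = R + 99 = 99 + R$)
$J{\left(u \right)} = -8 + 9 u$
$\left(478843 + h{\left(61,-357 \right)}\right) \left(-104258 + J{\left(-162 \right)}\right) = \left(478843 + \left(99 - 357\right)\right) \left(-104258 + \left(-8 + 9 \left(-162\right)\right)\right) = \left(478843 - 258\right) \left(-104258 - 1466\right) = 478585 \left(-104258 - 1466\right) = 478585 \left(-105724\right) = -50597920540$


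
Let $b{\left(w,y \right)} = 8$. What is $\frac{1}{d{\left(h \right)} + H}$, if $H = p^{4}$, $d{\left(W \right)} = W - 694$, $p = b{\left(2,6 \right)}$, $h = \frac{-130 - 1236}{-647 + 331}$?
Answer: $\frac{158}{538199} \approx 0.00029357$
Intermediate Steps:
$h = \frac{683}{158}$ ($h = - \frac{1366}{-316} = \left(-1366\right) \left(- \frac{1}{316}\right) = \frac{683}{158} \approx 4.3228$)
$p = 8$
$d{\left(W \right)} = -694 + W$
$H = 4096$ ($H = 8^{4} = 4096$)
$\frac{1}{d{\left(h \right)} + H} = \frac{1}{\left(-694 + \frac{683}{158}\right) + 4096} = \frac{1}{- \frac{108969}{158} + 4096} = \frac{1}{\frac{538199}{158}} = \frac{158}{538199}$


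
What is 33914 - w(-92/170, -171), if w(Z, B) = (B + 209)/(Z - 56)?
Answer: 81496957/2403 ≈ 33915.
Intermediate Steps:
w(Z, B) = (209 + B)/(-56 + Z)
33914 - w(-92/170, -171) = 33914 - (209 - 171)/(-56 - 92/170) = 33914 - 38/(-56 - 92*1/170) = 33914 - 38/(-56 - 46/85) = 33914 - 38/(-4806/85) = 33914 - (-85)*38/4806 = 33914 - 1*(-1615/2403) = 33914 + 1615/2403 = 81496957/2403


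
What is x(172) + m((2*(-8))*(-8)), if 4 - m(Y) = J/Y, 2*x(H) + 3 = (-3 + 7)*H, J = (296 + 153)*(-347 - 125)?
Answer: 32035/16 ≈ 2002.2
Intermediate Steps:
J = -211928 (J = 449*(-472) = -211928)
x(H) = -3/2 + 2*H (x(H) = -3/2 + ((-3 + 7)*H)/2 = -3/2 + (4*H)/2 = -3/2 + 2*H)
m(Y) = 4 + 211928/Y (m(Y) = 4 - (-211928)/Y = 4 + 211928/Y)
x(172) + m((2*(-8))*(-8)) = (-3/2 + 2*172) + (4 + 211928/(((2*(-8))*(-8)))) = (-3/2 + 344) + (4 + 211928/((-16*(-8)))) = 685/2 + (4 + 211928/128) = 685/2 + (4 + 211928*(1/128)) = 685/2 + (4 + 26491/16) = 685/2 + 26555/16 = 32035/16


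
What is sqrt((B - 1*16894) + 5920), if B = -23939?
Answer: I*sqrt(34913) ≈ 186.85*I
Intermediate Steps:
sqrt((B - 1*16894) + 5920) = sqrt((-23939 - 1*16894) + 5920) = sqrt((-23939 - 16894) + 5920) = sqrt(-40833 + 5920) = sqrt(-34913) = I*sqrt(34913)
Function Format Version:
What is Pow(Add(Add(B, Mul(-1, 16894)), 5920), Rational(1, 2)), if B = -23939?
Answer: Mul(I, Pow(34913, Rational(1, 2))) ≈ Mul(186.85, I)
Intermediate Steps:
Pow(Add(Add(B, Mul(-1, 16894)), 5920), Rational(1, 2)) = Pow(Add(Add(-23939, Mul(-1, 16894)), 5920), Rational(1, 2)) = Pow(Add(Add(-23939, -16894), 5920), Rational(1, 2)) = Pow(Add(-40833, 5920), Rational(1, 2)) = Pow(-34913, Rational(1, 2)) = Mul(I, Pow(34913, Rational(1, 2)))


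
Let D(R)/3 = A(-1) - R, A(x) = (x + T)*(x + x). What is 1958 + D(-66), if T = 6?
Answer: 2126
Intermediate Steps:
A(x) = 2*x*(6 + x) (A(x) = (x + 6)*(x + x) = (6 + x)*(2*x) = 2*x*(6 + x))
D(R) = -30 - 3*R (D(R) = 3*(2*(-1)*(6 - 1) - R) = 3*(2*(-1)*5 - R) = 3*(-10 - R) = -30 - 3*R)
1958 + D(-66) = 1958 + (-30 - 3*(-66)) = 1958 + (-30 + 198) = 1958 + 168 = 2126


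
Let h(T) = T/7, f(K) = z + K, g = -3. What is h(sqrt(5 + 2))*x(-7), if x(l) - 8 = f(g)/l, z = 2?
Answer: 57*sqrt(7)/49 ≈ 3.0777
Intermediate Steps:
f(K) = 2 + K
h(T) = T/7 (h(T) = T*(1/7) = T/7)
x(l) = 8 - 1/l (x(l) = 8 + (2 - 3)/l = 8 - 1/l)
h(sqrt(5 + 2))*x(-7) = (sqrt(5 + 2)/7)*(8 - 1/(-7)) = (sqrt(7)/7)*(8 - 1*(-1/7)) = (sqrt(7)/7)*(8 + 1/7) = (sqrt(7)/7)*(57/7) = 57*sqrt(7)/49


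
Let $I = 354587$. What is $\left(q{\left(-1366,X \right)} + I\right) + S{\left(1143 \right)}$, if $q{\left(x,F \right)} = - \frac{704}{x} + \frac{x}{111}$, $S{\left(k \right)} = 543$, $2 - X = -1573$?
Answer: $\frac{26922576784}{75813} \approx 3.5512 \cdot 10^{5}$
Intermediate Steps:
$X = 1575$ ($X = 2 - -1573 = 2 + 1573 = 1575$)
$q{\left(x,F \right)} = - \frac{704}{x} + \frac{x}{111}$ ($q{\left(x,F \right)} = - \frac{704}{x} + x \frac{1}{111} = - \frac{704}{x} + \frac{x}{111}$)
$\left(q{\left(-1366,X \right)} + I\right) + S{\left(1143 \right)} = \left(\left(- \frac{704}{-1366} + \frac{1}{111} \left(-1366\right)\right) + 354587\right) + 543 = \left(\left(\left(-704\right) \left(- \frac{1}{1366}\right) - \frac{1366}{111}\right) + 354587\right) + 543 = \left(\left(\frac{352}{683} - \frac{1366}{111}\right) + 354587\right) + 543 = \left(- \frac{893906}{75813} + 354587\right) + 543 = \frac{26881410325}{75813} + 543 = \frac{26922576784}{75813}$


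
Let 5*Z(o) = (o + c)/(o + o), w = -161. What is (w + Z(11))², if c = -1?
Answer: 3132900/121 ≈ 25892.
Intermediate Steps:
Z(o) = (-1 + o)/(10*o) (Z(o) = ((o - 1)/(o + o))/5 = ((-1 + o)/((2*o)))/5 = ((-1 + o)*(1/(2*o)))/5 = ((-1 + o)/(2*o))/5 = (-1 + o)/(10*o))
(w + Z(11))² = (-161 + (⅒)*(-1 + 11)/11)² = (-161 + (⅒)*(1/11)*10)² = (-161 + 1/11)² = (-1770/11)² = 3132900/121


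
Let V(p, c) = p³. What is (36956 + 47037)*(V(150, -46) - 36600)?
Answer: 280402231200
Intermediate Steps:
(36956 + 47037)*(V(150, -46) - 36600) = (36956 + 47037)*(150³ - 36600) = 83993*(3375000 - 36600) = 83993*3338400 = 280402231200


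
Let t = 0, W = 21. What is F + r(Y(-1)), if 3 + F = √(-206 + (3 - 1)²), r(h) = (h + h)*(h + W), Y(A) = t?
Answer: -3 + I*√202 ≈ -3.0 + 14.213*I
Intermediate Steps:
Y(A) = 0
r(h) = 2*h*(21 + h) (r(h) = (h + h)*(h + 21) = (2*h)*(21 + h) = 2*h*(21 + h))
F = -3 + I*√202 (F = -3 + √(-206 + (3 - 1)²) = -3 + √(-206 + 2²) = -3 + √(-206 + 4) = -3 + √(-202) = -3 + I*√202 ≈ -3.0 + 14.213*I)
F + r(Y(-1)) = (-3 + I*√202) + 2*0*(21 + 0) = (-3 + I*√202) + 2*0*21 = (-3 + I*√202) + 0 = -3 + I*√202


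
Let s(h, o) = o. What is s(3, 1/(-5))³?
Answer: -1/125 ≈ -0.0080000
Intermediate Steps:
s(3, 1/(-5))³ = (1/(-5))³ = (-⅕)³ = -1/125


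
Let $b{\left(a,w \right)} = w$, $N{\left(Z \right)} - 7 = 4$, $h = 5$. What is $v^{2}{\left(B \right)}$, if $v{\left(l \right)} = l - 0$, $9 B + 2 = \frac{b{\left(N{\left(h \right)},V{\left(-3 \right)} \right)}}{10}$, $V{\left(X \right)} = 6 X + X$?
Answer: $\frac{1681}{8100} \approx 0.20753$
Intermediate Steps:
$N{\left(Z \right)} = 11$ ($N{\left(Z \right)} = 7 + 4 = 11$)
$V{\left(X \right)} = 7 X$
$B = - \frac{41}{90}$ ($B = - \frac{2}{9} + \frac{7 \left(-3\right) \frac{1}{10}}{9} = - \frac{2}{9} + \frac{\left(-21\right) \frac{1}{10}}{9} = - \frac{2}{9} + \frac{1}{9} \left(- \frac{21}{10}\right) = - \frac{2}{9} - \frac{7}{30} = - \frac{41}{90} \approx -0.45556$)
$v{\left(l \right)} = l$ ($v{\left(l \right)} = l + 0 = l$)
$v^{2}{\left(B \right)} = \left(- \frac{41}{90}\right)^{2} = \frac{1681}{8100}$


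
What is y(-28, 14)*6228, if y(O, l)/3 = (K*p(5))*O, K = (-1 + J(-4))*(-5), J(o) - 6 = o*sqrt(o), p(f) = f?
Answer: 65394000 - 104630400*I ≈ 6.5394e+7 - 1.0463e+8*I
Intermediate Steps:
J(o) = 6 + o**(3/2) (J(o) = 6 + o*sqrt(o) = 6 + o**(3/2))
K = -25 + 40*I (K = (-1 + (6 + (-4)**(3/2)))*(-5) = (-1 + (6 - 8*I))*(-5) = (5 - 8*I)*(-5) = -25 + 40*I ≈ -25.0 + 40.0*I)
y(O, l) = 3*O*(-125 + 200*I) (y(O, l) = 3*(((-25 + 40*I)*5)*O) = 3*((-125 + 200*I)*O) = 3*(O*(-125 + 200*I)) = 3*O*(-125 + 200*I))
y(-28, 14)*6228 = -28*(-375 + 600*I)*6228 = (10500 - 16800*I)*6228 = 65394000 - 104630400*I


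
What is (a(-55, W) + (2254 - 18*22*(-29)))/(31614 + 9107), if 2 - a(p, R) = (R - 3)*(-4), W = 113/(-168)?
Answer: 576463/1710282 ≈ 0.33706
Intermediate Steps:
W = -113/168 (W = 113*(-1/168) = -113/168 ≈ -0.67262)
a(p, R) = -10 + 4*R (a(p, R) = 2 - (R - 3)*(-4) = 2 - (-3 + R)*(-4) = 2 - (12 - 4*R) = 2 + (-12 + 4*R) = -10 + 4*R)
(a(-55, W) + (2254 - 18*22*(-29)))/(31614 + 9107) = ((-10 + 4*(-113/168)) + (2254 - 18*22*(-29)))/(31614 + 9107) = ((-10 - 113/42) + (2254 - 396*(-29)))/40721 = (-533/42 + (2254 - 1*(-11484)))*(1/40721) = (-533/42 + (2254 + 11484))*(1/40721) = (-533/42 + 13738)*(1/40721) = (576463/42)*(1/40721) = 576463/1710282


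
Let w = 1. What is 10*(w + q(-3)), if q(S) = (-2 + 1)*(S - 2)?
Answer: 60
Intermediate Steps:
q(S) = 2 - S (q(S) = -(-2 + S) = 2 - S)
10*(w + q(-3)) = 10*(1 + (2 - 1*(-3))) = 10*(1 + (2 + 3)) = 10*(1 + 5) = 10*6 = 60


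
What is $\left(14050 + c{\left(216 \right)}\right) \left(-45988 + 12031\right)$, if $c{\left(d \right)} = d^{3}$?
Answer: $-342685418922$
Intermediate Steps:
$\left(14050 + c{\left(216 \right)}\right) \left(-45988 + 12031\right) = \left(14050 + 216^{3}\right) \left(-45988 + 12031\right) = \left(14050 + 10077696\right) \left(-33957\right) = 10091746 \left(-33957\right) = -342685418922$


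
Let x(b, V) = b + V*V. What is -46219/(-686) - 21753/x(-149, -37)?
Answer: 20732311/418460 ≈ 49.544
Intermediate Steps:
x(b, V) = b + V²
-46219/(-686) - 21753/x(-149, -37) = -46219/(-686) - 21753/(-149 + (-37)²) = -46219*(-1/686) - 21753/(-149 + 1369) = 46219/686 - 21753/1220 = 20732311/418460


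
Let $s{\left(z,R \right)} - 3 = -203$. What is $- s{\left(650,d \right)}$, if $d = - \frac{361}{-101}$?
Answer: $200$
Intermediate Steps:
$d = \frac{361}{101}$ ($d = \left(-361\right) \left(- \frac{1}{101}\right) = \frac{361}{101} \approx 3.5743$)
$s{\left(z,R \right)} = -200$ ($s{\left(z,R \right)} = 3 - 203 = -200$)
$- s{\left(650,d \right)} = \left(-1\right) \left(-200\right) = 200$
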